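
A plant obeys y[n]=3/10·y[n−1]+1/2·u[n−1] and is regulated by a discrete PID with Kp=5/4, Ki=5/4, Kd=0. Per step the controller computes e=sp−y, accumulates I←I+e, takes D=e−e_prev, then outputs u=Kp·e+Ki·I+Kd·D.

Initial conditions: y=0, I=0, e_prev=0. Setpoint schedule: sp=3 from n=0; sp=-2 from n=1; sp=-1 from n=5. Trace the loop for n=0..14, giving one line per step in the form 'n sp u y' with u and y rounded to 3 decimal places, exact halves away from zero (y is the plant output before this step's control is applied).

(exact arithmetic carried between steps; '≈' marks a value shown rounded to 6 d.p. or computed from one; I and e_prev carry over from the previous line; the table rounds u and y to 3 d.p., halves away from zero)
n=0: y=0, sp=3, e=sp−y=3; I=3, D=e−e_prev=3; u=5/4·3+5/4·3+0·3=7.5; next y=3/10·0+1/2·7.5=3.75
n=1: y=3.75, sp=-2, e=sp−y=-5.75; I=-2.75, D=e−e_prev=-8.75; u=5/4·(-5.75)+5/4·(-2.75)+0·(-8.75)=-10.625; next y=3/10·3.75+1/2·(-10.625)=-4.1875
n=2: y=-4.1875, sp=-2, e=sp−y=2.1875; I=-0.5625, D=e−e_prev=7.9375; u=5/4·2.1875+5/4·(-0.5625)+0·7.9375=2.03125; next y=3/10·(-4.1875)+1/2·2.03125=-0.240625
n=3: y=-0.240625, sp=-2, e=sp−y=-1.759375; I=-2.321875, D=e−e_prev=-3.946875; u=5/4·(-1.759375)+5/4·(-2.321875)+0·(-3.946875)≈-5.101563; next y=3/10·(-0.240625)+1/2·(-5.101563)≈-2.622969
n=4: y≈-2.622969, sp=-2, e=sp−y≈0.622969; I≈-1.698906, D=e−e_prev≈2.382344; u=5/4·0.622969+5/4·(-1.698906)+0·2.382344≈-1.344922; next y=3/10·(-2.622969)+1/2·(-1.344922)≈-1.459352
n=5: y≈-1.459352, sp=-1, e=sp−y≈0.459352; I≈-1.239555, D=e−e_prev≈-0.163617; u=5/4·0.459352+5/4·(-1.239555)+0·(-0.163617)≈-0.975254; next y=3/10·(-1.459352)+1/2·(-0.975254)≈-0.925432
n=6: y≈-0.925432, sp=-1, e=sp−y≈-0.074568; I≈-1.314122, D=e−e_prev≈-0.533919; u=5/4·(-0.074568)+5/4·(-1.314122)+0·(-0.533919)≈-1.735862; next y=3/10·(-0.925432)+1/2·(-1.735862)≈-1.145561
n=7: y≈-1.145561, sp=-1, e=sp−y≈0.145561; I≈-1.168561, D=e−e_prev≈0.220128; u=5/4·0.145561+5/4·(-1.168561)+0·0.220128≈-1.278751; next y=3/10·(-1.145561)+1/2·(-1.278751)≈-0.983044
n=8: y≈-0.983044, sp=-1, e=sp−y≈-0.016956; I≈-1.185518, D=e−e_prev≈-0.162517; u=5/4·(-0.016956)+5/4·(-1.185518)+0·(-0.162517)≈-1.503093; next y=3/10·(-0.983044)+1/2·(-1.503093)≈-1.046459
n=9: y≈-1.046459, sp=-1, e=sp−y≈0.046459; I≈-1.139058, D=e−e_prev≈0.063416; u=5/4·0.046459+5/4·(-1.139058)+0·0.063416≈-1.365749; next y=3/10·(-1.046459)+1/2·(-1.365749)≈-0.996812
n=10: y≈-0.996812, sp=-1, e=sp−y≈-0.003188; I≈-1.142246, D=e−e_prev≈-0.049647; u=5/4·(-0.003188)+5/4·(-1.142246)+0·(-0.049647)≈-1.431793; next y=3/10·(-0.996812)+1/2·(-1.431793)≈-1.014940
n=11: y≈-1.014940, sp=-1, e=sp−y≈0.014940; I≈-1.127306, D=e−e_prev≈0.018128; u=5/4·0.014940+5/4·(-1.127306)+0·0.018128≈-1.390458; next y=3/10·(-1.014940)+1/2·(-1.390458)≈-0.999711
n=12: y≈-0.999711, sp=-1, e=sp−y≈-0.000289; I≈-1.127595, D=e−e_prev≈-0.015229; u=5/4·(-0.000289)+5/4·(-1.127595)+0·(-0.015229)≈-1.409855; next y=3/10·(-0.999711)+1/2·(-1.409855)≈-1.004841
n=13: y≈-1.004841, sp=-1, e=sp−y≈0.004841; I≈-1.122754, D=e−e_prev≈0.005130; u=5/4·0.004841+5/4·(-1.122754)+0·0.005130≈-1.397392; next y=3/10·(-1.004841)+1/2·(-1.397392)≈-1.000148
n=14: y≈-1.000148, sp=-1, e=sp−y≈0.000148; I≈-1.122606, D=e−e_prev≈-0.004693; u=5/4·0.000148+5/4·(-1.122606)+0·(-0.004693)≈-1.403073; next y=3/10·(-1.000148)+1/2·(-1.403073)≈-1.001581

0 3 7.500 0.000
1 -2 -10.625 3.750
2 -2 2.031 -4.188
3 -2 -5.102 -0.241
4 -2 -1.345 -2.623
5 -1 -0.975 -1.459
6 -1 -1.736 -0.925
7 -1 -1.279 -1.146
8 -1 -1.503 -0.983
9 -1 -1.366 -1.046
10 -1 -1.432 -0.997
11 -1 -1.390 -1.015
12 -1 -1.410 -1.000
13 -1 -1.397 -1.005
14 -1 -1.403 -1.000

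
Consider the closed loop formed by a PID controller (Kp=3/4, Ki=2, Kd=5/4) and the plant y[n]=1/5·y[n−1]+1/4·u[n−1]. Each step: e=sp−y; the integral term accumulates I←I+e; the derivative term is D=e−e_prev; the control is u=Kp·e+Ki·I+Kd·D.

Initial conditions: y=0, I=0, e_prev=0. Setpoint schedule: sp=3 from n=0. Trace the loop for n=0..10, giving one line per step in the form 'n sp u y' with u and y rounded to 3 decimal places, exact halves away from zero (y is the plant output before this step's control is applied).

0 3 12.000 0.000
1 3 2.250 3.000
2 3 13.350 1.163
3 3 5.098 3.570
4 3 13.293 1.989
5 3 6.409 3.721
6 3 12.631 2.347
7 3 7.098 3.627
8 3 11.953 2.500
9 3 7.591 3.488
10 3 11.421 2.595

(exact arithmetic carried between steps; '≈' marks a value shown rounded to 6 d.p. or computed from one; I and e_prev carry over from the previous line; the table rounds u and y to 3 d.p., halves away from zero)
n=0: y=0, sp=3, e=sp−y=3; I=3, D=e−e_prev=3; u=3/4·3+2·3+5/4·3=12; next y=1/5·0+1/4·12=3
n=1: y=3, sp=3, e=sp−y=0; I=3, D=e−e_prev=-3; u=3/4·0+2·3+5/4·(-3)=2.25; next y=1/5·3+1/4·2.25=1.1625
n=2: y=1.1625, sp=3, e=sp−y=1.8375; I=4.8375, D=e−e_prev=1.8375; u=3/4·1.8375+2·4.8375+5/4·1.8375=13.35; next y=1/5·1.1625+1/4·13.35=3.57
n=3: y=3.57, sp=3, e=sp−y=-0.57; I=4.2675, D=e−e_prev=-2.4075; u=3/4·(-0.57)+2·4.2675+5/4·(-2.4075)=5.098125; next y=1/5·3.57+1/4·5.098125≈1.988531
n=4: y≈1.988531, sp=3, e=sp−y≈1.011469; I≈5.278969, D=e−e_prev≈1.581469; u=3/4·1.011469+2·5.278969+5/4·1.581469≈13.293375; next y=1/5·1.988531+1/4·13.293375≈3.72105
n=5: y=3.72105, sp=3, e=sp−y=-0.72105; I≈4.557919, D=e−e_prev≈-1.732519; u=3/4·(-0.72105)+2·4.557919+5/4·(-1.732519)≈6.409402; next y=1/5·3.72105+1/4·6.409402≈2.346560
n=6: y≈2.346560, sp=3, e=sp−y≈0.653440; I≈5.211358, D=e−e_prev≈1.374490; u=3/4·0.653440+2·5.211358+5/4·1.374490≈12.630908; next y=1/5·2.346560+1/4·12.630908≈3.627039
n=7: y≈3.627039, sp=3, e=sp−y≈-0.627039; I≈4.584319, D=e−e_prev≈-1.280479; u=3/4·(-0.627039)+2·4.584319+5/4·(-1.280479)≈7.097760; next y=1/5·3.627039+1/4·7.097760≈2.499848
n=8: y≈2.499848, sp=3, e=sp−y≈0.500152; I≈5.084471, D=e−e_prev≈1.127191; u=3/4·0.500152+2·5.084471+5/4·1.127191≈11.953046; next y=1/5·2.499848+1/4·11.953046≈3.488231
n=9: y≈3.488231, sp=3, e=sp−y≈-0.488231; I≈4.596240, D=e−e_prev≈-0.988383; u=3/4·(-0.488231)+2·4.596240+5/4·(-0.988383)≈7.590828; next y=1/5·3.488231+1/4·7.590828≈2.595353
n=10: y≈2.595353, sp=3, e=sp−y≈0.404647; I≈5.000887, D=e−e_prev≈0.892878; u=3/4·0.404647+2·5.000887+5/4·0.892878≈11.421356; next y=1/5·2.595353+1/4·11.421356≈3.374410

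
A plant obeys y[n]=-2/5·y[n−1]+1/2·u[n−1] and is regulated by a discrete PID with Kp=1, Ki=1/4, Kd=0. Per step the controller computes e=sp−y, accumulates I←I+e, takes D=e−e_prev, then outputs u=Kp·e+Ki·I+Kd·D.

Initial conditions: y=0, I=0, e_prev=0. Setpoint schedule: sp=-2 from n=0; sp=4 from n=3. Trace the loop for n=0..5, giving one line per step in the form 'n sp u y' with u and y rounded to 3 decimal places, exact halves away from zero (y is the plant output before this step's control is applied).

(exact arithmetic carried between steps; '≈' marks a value shown rounded to 6 d.p. or computed from one; I and e_prev carry over from the previous line; the table rounds u and y to 3 d.p., halves away from zero)
n=0: y=0, sp=-2, e=sp−y=-2; I=-2, D=e−e_prev=-2; u=1·(-2)+1/4·(-2)+0·(-2)=-2.5; next y=-2/5·0+1/2·(-2.5)=-1.25
n=1: y=-1.25, sp=-2, e=sp−y=-0.75; I=-2.75, D=e−e_prev=1.25; u=1·(-0.75)+1/4·(-2.75)+0·1.25=-1.4375; next y=-2/5·(-1.25)+1/2·(-1.4375)=-0.21875
n=2: y=-0.21875, sp=-2, e=sp−y=-1.78125; I=-4.53125, D=e−e_prev=-1.03125; u=1·(-1.78125)+1/4·(-4.53125)+0·(-1.03125)≈-2.914063; next y=-2/5·(-0.21875)+1/2·(-2.914063)≈-1.369531
n=3: y≈-1.369531, sp=4, e=sp−y≈5.369531; I≈0.838281, D=e−e_prev≈7.150781; u=1·5.369531+1/4·0.838281+0·7.150781≈5.579102; next y=-2/5·(-1.369531)+1/2·5.579102≈3.337363
n=4: y≈3.337363, sp=4, e=sp−y≈0.662637; I≈1.500918, D=e−e_prev≈-4.706895; u=1·0.662637+1/4·1.500918+0·(-4.706895)≈1.037866; next y=-2/5·3.337363+1/2·1.037866≈-0.816012
n=5: y≈-0.816012, sp=4, e=sp−y≈4.816012; I≈6.316930, D=e−e_prev≈4.153375; u=1·4.816012+1/4·6.316930+0·4.153375≈6.395245; next y=-2/5·(-0.816012)+1/2·6.395245≈3.524027

0 -2 -2.500 0.000
1 -2 -1.438 -1.250
2 -2 -2.914 -0.219
3 4 5.579 -1.370
4 4 1.038 3.337
5 4 6.395 -0.816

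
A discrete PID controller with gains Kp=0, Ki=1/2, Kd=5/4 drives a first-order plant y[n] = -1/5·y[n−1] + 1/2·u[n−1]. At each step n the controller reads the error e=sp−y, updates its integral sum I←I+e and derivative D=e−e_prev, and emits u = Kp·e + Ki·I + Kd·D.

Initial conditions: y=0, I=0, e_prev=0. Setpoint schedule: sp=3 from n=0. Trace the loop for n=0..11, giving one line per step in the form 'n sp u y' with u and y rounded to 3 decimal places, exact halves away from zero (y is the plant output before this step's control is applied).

(exact arithmetic carried between steps; '≈' marks a value shown rounded to 6 d.p. or computed from one; I and e_prev carry over from the previous line; the table rounds u and y to 3 d.p., halves away from zero)
n=0: y=0, sp=3, e=sp−y=3; I=3, D=e−e_prev=3; u=0·3+1/2·3+5/4·3=5.25; next y=-1/5·0+1/2·5.25=2.625
n=1: y=2.625, sp=3, e=sp−y=0.375; I=3.375, D=e−e_prev=-2.625; u=0·0.375+1/2·3.375+5/4·(-2.625)=-1.59375; next y=-1/5·2.625+1/2·(-1.59375)=-1.321875
n=2: y=-1.321875, sp=3, e=sp−y=4.321875; I=7.696875, D=e−e_prev=3.946875; u=0·4.321875+1/2·7.696875+5/4·3.946875≈8.782031; next y=-1/5·(-1.321875)+1/2·8.782031≈4.655391
n=3: y≈4.655391, sp=3, e=sp−y≈-1.655391; I≈6.041484, D=e−e_prev≈-5.977266; u=0·(-1.655391)+1/2·6.041484+5/4·(-5.977266)≈-4.450840; next y=-1/5·4.655391+1/2·(-4.450840)≈-3.156498
n=4: y≈-3.156498, sp=3, e=sp−y≈6.156498; I≈12.197982, D=e−e_prev≈7.811889; u=0·6.156498+1/2·12.197982+5/4·7.811889≈15.863852; next y=-1/5·(-3.156498)+1/2·15.863852≈8.563226
n=5: y≈8.563226, sp=3, e=sp−y≈-5.563226; I≈6.634757, D=e−e_prev≈-11.719724; u=0·(-5.563226)+1/2·6.634757+5/4·(-11.719724)≈-11.332276; next y=-1/5·8.563226+1/2·(-11.332276)≈-7.378783
n=6: y≈-7.378783, sp=3, e=sp−y≈10.378783; I≈17.013540, D=e−e_prev≈15.942009; u=0·10.378783+1/2·17.013540+5/4·15.942009≈28.434281; next y=-1/5·(-7.378783)+1/2·28.434281≈15.692897
n=7: y≈15.692897, sp=3, e=sp−y≈-12.692897; I≈4.320643, D=e−e_prev≈-23.071680; u=0·(-12.692897)+1/2·4.320643+5/4·(-23.071680)≈-26.679279; next y=-1/5·15.692897+1/2·(-26.679279)≈-16.478219
n=8: y≈-16.478219, sp=3, e=sp−y≈19.478219; I≈23.798862, D=e−e_prev≈32.171116; u=0·19.478219+1/2·23.798862+5/4·32.171116≈52.113326; next y=-1/5·(-16.478219)+1/2·52.113326≈29.352307
n=9: y≈29.352307, sp=3, e=sp−y≈-26.352307; I≈-2.553445, D=e−e_prev≈-45.830526; u=0·(-26.352307)+1/2·(-2.553445)+5/4·(-45.830526)≈-58.564880; next y=-1/5·29.352307+1/2·(-58.564880)≈-35.152901
n=10: y≈-35.152901, sp=3, e=sp−y≈38.152901; I≈35.599456, D=e−e_prev≈64.505208; u=0·38.152901+1/2·35.599456+5/4·64.505208≈98.431238; next y=-1/5·(-35.152901)+1/2·98.431238≈56.246199
n=11: y≈56.246199, sp=3, e=sp−y≈-53.246199; I≈-17.646743, D=e−e_prev≈-91.399101; u=0·(-53.246199)+1/2·(-17.646743)+5/4·(-91.399101)≈-123.072248; next y=-1/5·56.246199+1/2·(-123.072248)≈-72.785364

0 3 5.250 0.000
1 3 -1.594 2.625
2 3 8.782 -1.322
3 3 -4.451 4.655
4 3 15.864 -3.156
5 3 -11.332 8.563
6 3 28.434 -7.379
7 3 -26.679 15.693
8 3 52.113 -16.478
9 3 -58.565 29.352
10 3 98.431 -35.153
11 3 -123.072 56.246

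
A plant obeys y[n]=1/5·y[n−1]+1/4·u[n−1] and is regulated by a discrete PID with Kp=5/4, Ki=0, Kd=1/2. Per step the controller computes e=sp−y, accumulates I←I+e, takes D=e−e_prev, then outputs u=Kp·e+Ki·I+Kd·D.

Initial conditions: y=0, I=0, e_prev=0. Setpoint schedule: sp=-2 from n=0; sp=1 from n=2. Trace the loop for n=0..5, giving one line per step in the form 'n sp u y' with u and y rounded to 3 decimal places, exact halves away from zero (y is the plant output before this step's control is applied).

(exact arithmetic carried between steps; '≈' marks a value shown rounded to 6 d.p. or computed from one; I and e_prev carry over from the previous line; the table rounds u and y to 3 d.p., halves away from zero)
n=0: y=0, sp=-2, e=sp−y=-2; I=-2, D=e−e_prev=-2; u=5/4·(-2)+0·(-2)+1/2·(-2)=-3.5; next y=1/5·0+1/4·(-3.5)=-0.875
n=1: y=-0.875, sp=-2, e=sp−y=-1.125; I=-3.125, D=e−e_prev=0.875; u=5/4·(-1.125)+0·(-3.125)+1/2·0.875=-0.96875; next y=1/5·(-0.875)+1/4·(-0.96875)≈-0.417188
n=2: y≈-0.417188, sp=1, e=sp−y≈1.417188; I≈-1.707813, D=e−e_prev≈2.542188; u=5/4·1.417188+0·(-1.707813)+1/2·2.542188≈3.042578; next y=1/5·(-0.417188)+1/4·3.042578≈0.677207
n=3: y≈0.677207, sp=1, e=sp−y≈0.322793; I≈-1.385020, D=e−e_prev≈-1.094395; u=5/4·0.322793+0·(-1.385020)+1/2·(-1.094395)≈-0.143706; next y=1/5·0.677207+1/4·(-0.143706)≈0.099515
n=4: y≈0.099515, sp=1, e=sp−y≈0.900485; I≈-0.484534, D=e−e_prev≈0.577692; u=5/4·0.900485+0·(-0.484534)+1/2·0.577692≈1.414452; next y=1/5·0.099515+1/4·1.414452≈0.373516
n=5: y≈0.373516, sp=1, e=sp−y≈0.626484; I≈0.141949, D=e−e_prev≈-0.274001; u=5/4·0.626484+0·0.141949+1/2·(-0.274001)≈0.646104; next y=1/5·0.373516+1/4·0.646104≈0.236229

0 -2 -3.500 0.000
1 -2 -0.969 -0.875
2 1 3.043 -0.417
3 1 -0.144 0.677
4 1 1.414 0.100
5 1 0.646 0.374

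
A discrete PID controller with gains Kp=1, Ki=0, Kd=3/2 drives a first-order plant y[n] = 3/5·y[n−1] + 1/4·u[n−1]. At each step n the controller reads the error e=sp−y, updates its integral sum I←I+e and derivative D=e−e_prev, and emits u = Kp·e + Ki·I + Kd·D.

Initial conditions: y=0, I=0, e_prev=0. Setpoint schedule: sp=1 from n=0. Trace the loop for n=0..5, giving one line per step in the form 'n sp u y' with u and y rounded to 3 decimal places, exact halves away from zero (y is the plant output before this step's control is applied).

(exact arithmetic carried between steps; '≈' marks a value shown rounded to 6 d.p. or computed from one; I and e_prev carry over from the previous line; the table rounds u and y to 3 d.p., halves away from zero)
n=0: y=0, sp=1, e=sp−y=1; I=1, D=e−e_prev=1; u=1·1+0·1+3/2·1=2.5; next y=3/5·0+1/4·2.5=0.625
n=1: y=0.625, sp=1, e=sp−y=0.375; I=1.375, D=e−e_prev=-0.625; u=1·0.375+0·1.375+3/2·(-0.625)=-0.5625; next y=3/5·0.625+1/4·(-0.5625)=0.234375
n=2: y=0.234375, sp=1, e=sp−y=0.765625; I=2.140625, D=e−e_prev=0.390625; u=1·0.765625+0·2.140625+3/2·0.390625≈1.351563; next y=3/5·0.234375+1/4·1.351563≈0.478516
n=3: y≈0.478516, sp=1, e=sp−y≈0.521484; I≈2.662109, D=e−e_prev≈-0.244141; u=1·0.521484+0·2.662109+3/2·(-0.244141)≈0.155273; next y=3/5·0.478516+1/4·0.155273≈0.325928
n=4: y≈0.325928, sp=1, e=sp−y≈0.674072; I≈3.336182, D=e−e_prev≈0.152588; u=1·0.674072+0·3.336182+3/2·0.152588≈0.902954; next y=3/5·0.325928+1/4·0.902954≈0.421295
n=5: y≈0.421295, sp=1, e=sp−y≈0.578705; I≈3.914886, D=e−e_prev≈-0.095367; u=1·0.578705+0·3.914886+3/2·(-0.095367)≈0.435654; next y=3/5·0.421295+1/4·0.435654≈0.361691

0 1 2.500 0.000
1 1 -0.563 0.625
2 1 1.352 0.234
3 1 0.155 0.479
4 1 0.903 0.326
5 1 0.436 0.421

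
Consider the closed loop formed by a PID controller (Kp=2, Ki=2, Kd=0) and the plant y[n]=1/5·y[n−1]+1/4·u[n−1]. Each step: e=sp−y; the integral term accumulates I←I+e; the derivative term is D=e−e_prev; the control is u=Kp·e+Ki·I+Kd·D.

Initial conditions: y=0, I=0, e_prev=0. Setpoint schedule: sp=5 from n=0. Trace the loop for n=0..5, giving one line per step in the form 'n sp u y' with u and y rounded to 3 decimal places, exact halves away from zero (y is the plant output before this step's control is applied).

0 5 20.000 0.000
1 5 10.000 5.000
2 5 16.000 3.500
3 5 14.200 4.700
4 5 15.640 4.490
5 5 15.388 4.808

(exact arithmetic carried between steps; '≈' marks a value shown rounded to 6 d.p. or computed from one; I and e_prev carry over from the previous line; the table rounds u and y to 3 d.p., halves away from zero)
n=0: y=0, sp=5, e=sp−y=5; I=5, D=e−e_prev=5; u=2·5+2·5+0·5=20; next y=1/5·0+1/4·20=5
n=1: y=5, sp=5, e=sp−y=0; I=5, D=e−e_prev=-5; u=2·0+2·5+0·(-5)=10; next y=1/5·5+1/4·10=3.5
n=2: y=3.5, sp=5, e=sp−y=1.5; I=6.5, D=e−e_prev=1.5; u=2·1.5+2·6.5+0·1.5=16; next y=1/5·3.5+1/4·16=4.7
n=3: y=4.7, sp=5, e=sp−y=0.3; I=6.8, D=e−e_prev=-1.2; u=2·0.3+2·6.8+0·(-1.2)=14.2; next y=1/5·4.7+1/4·14.2=4.49
n=4: y=4.49, sp=5, e=sp−y=0.51; I=7.31, D=e−e_prev=0.21; u=2·0.51+2·7.31+0·0.21=15.64; next y=1/5·4.49+1/4·15.64=4.808
n=5: y=4.808, sp=5, e=sp−y=0.192; I=7.502, D=e−e_prev=-0.318; u=2·0.192+2·7.502+0·(-0.318)=15.388; next y=1/5·4.808+1/4·15.388=4.8086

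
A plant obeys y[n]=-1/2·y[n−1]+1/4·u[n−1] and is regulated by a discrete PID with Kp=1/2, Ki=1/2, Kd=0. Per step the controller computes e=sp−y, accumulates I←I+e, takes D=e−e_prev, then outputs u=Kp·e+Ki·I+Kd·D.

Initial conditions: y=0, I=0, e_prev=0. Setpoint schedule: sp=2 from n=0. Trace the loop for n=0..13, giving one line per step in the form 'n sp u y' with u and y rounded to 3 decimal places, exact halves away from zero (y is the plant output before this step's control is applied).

0 2 2.000 0.000
1 2 2.500 0.500
2 2 3.375 0.375
3 2 3.906 0.656
4 2 4.586 0.648
5 2 5.088 0.822
6 2 5.638 0.861
7 2 6.089 0.979
8 2 6.546 1.033
9 2 6.942 1.120
10 2 7.327 1.176
11 2 7.671 1.244
12 2 7.997 1.296
13 2 8.294 1.351

(exact arithmetic carried between steps; '≈' marks a value shown rounded to 6 d.p. or computed from one; I and e_prev carry over from the previous line; the table rounds u and y to 3 d.p., halves away from zero)
n=0: y=0, sp=2, e=sp−y=2; I=2, D=e−e_prev=2; u=1/2·2+1/2·2+0·2=2; next y=-1/2·0+1/4·2=0.5
n=1: y=0.5, sp=2, e=sp−y=1.5; I=3.5, D=e−e_prev=-0.5; u=1/2·1.5+1/2·3.5+0·(-0.5)=2.5; next y=-1/2·0.5+1/4·2.5=0.375
n=2: y=0.375, sp=2, e=sp−y=1.625; I=5.125, D=e−e_prev=0.125; u=1/2·1.625+1/2·5.125+0·0.125=3.375; next y=-1/2·0.375+1/4·3.375=0.65625
n=3: y=0.65625, sp=2, e=sp−y=1.34375; I=6.46875, D=e−e_prev=-0.28125; u=1/2·1.34375+1/2·6.46875+0·(-0.28125)=3.90625; next y=-1/2·0.65625+1/4·3.90625≈0.648438
n=4: y≈0.648438, sp=2, e=sp−y≈1.351563; I≈7.820313, D=e−e_prev≈0.007813; u=1/2·1.351563+1/2·7.820313+0·0.007813≈4.585938; next y=-1/2·0.648438+1/4·4.585938≈0.822266
n=5: y≈0.822266, sp=2, e=sp−y≈1.177734; I≈8.998047, D=e−e_prev≈-0.173828; u=1/2·1.177734+1/2·8.998047+0·(-0.173828)≈5.087891; next y=-1/2·0.822266+1/4·5.087891≈0.860840
n=6: y≈0.860840, sp=2, e=sp−y≈1.139160; I≈10.137207, D=e−e_prev≈-0.038574; u=1/2·1.139160+1/2·10.137207+0·(-0.038574)≈5.638184; next y=-1/2·0.860840+1/4·5.638184≈0.979126
n=7: y≈0.979126, sp=2, e=sp−y≈1.020874; I≈11.158081, D=e−e_prev≈-0.118286; u=1/2·1.020874+1/2·11.158081+0·(-0.118286)≈6.089478; next y=-1/2·0.979126+1/4·6.089478≈1.032806
n=8: y≈1.032806, sp=2, e=sp−y≈0.967194; I≈12.125275, D=e−e_prev≈-0.053680; u=1/2·0.967194+1/2·12.125275+0·(-0.053680)≈6.546234; next y=-1/2·1.032806+1/4·6.546234≈1.120155
n=9: y≈1.120155, sp=2, e=sp−y≈0.879845; I≈13.005119, D=e−e_prev≈-0.087349; u=1/2·0.879845+1/2·13.005119+0·(-0.087349)≈6.942482; next y=-1/2·1.120155+1/4·6.942482≈1.175543
n=10: y≈1.175543, sp=2, e=sp−y≈0.824457; I≈13.829576, D=e−e_prev≈-0.055387; u=1/2·0.824457+1/2·13.829576+0·(-0.055387)≈7.327017; next y=-1/2·1.175543+1/4·7.327017≈1.243983
n=11: y≈1.243983, sp=2, e=sp−y≈0.756017; I≈14.585594, D=e−e_prev≈-0.068440; u=1/2·0.756017+1/2·14.585594+0·(-0.068440)≈7.670805; next y=-1/2·1.243983+1/4·7.670805≈1.295710
n=12: y≈1.295710, sp=2, e=sp−y≈0.704290; I≈15.289884, D=e−e_prev≈-0.051727; u=1/2·0.704290+1/2·15.289884+0·(-0.051727)≈7.997087; next y=-1/2·1.295710+1/4·7.997087≈1.351417
n=13: y≈1.351417, sp=2, e=sp−y≈0.648583; I≈15.938467, D=e−e_prev≈-0.055707; u=1/2·0.648583+1/2·15.938467+0·(-0.055707)≈8.293525; next y=-1/2·1.351417+1/4·8.293525≈1.397673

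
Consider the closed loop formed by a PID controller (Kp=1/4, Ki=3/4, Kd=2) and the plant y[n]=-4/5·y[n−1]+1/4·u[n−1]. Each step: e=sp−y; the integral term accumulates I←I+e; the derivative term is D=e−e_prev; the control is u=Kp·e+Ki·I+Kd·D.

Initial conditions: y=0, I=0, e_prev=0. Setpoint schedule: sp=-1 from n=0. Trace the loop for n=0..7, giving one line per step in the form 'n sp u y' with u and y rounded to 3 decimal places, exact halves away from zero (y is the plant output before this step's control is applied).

(exact arithmetic carried between steps; '≈' marks a value shown rounded to 6 d.p. or computed from one; I and e_prev carry over from the previous line; the table rounds u and y to 3 d.p., halves away from zero)
n=0: y=0, sp=-1, e=sp−y=-1; I=-1, D=e−e_prev=-1; u=1/4·(-1)+3/4·(-1)+2·(-1)=-3; next y=-4/5·0+1/4·(-3)=-0.75
n=1: y=-0.75, sp=-1, e=sp−y=-0.25; I=-1.25, D=e−e_prev=0.75; u=1/4·(-0.25)+3/4·(-1.25)+2·0.75=0.5; next y=-4/5·(-0.75)+1/4·0.5=0.725
n=2: y=0.725, sp=-1, e=sp−y=-1.725; I=-2.975, D=e−e_prev=-1.475; u=1/4·(-1.725)+3/4·(-2.975)+2·(-1.475)=-5.6125; next y=-4/5·0.725+1/4·(-5.6125)=-1.983125
n=3: y=-1.983125, sp=-1, e=sp−y=0.983125; I=-1.991875, D=e−e_prev=2.708125; u=1/4·0.983125+3/4·(-1.991875)+2·2.708125=4.168125; next y=-4/5·(-1.983125)+1/4·4.168125≈2.628531
n=4: y≈2.628531, sp=-1, e=sp−y≈-3.628531; I≈-5.620406, D=e−e_prev≈-4.611656; u=1/4·(-3.628531)+3/4·(-5.620406)+2·(-4.611656)≈-14.34575; next y=-4/5·2.628531+1/4·(-14.34575)≈-5.689263
n=5: y≈-5.689263, sp=-1, e=sp−y≈4.689263; I≈-0.931144, D=e−e_prev≈8.317794; u=1/4·4.689263+3/4·(-0.931144)+2·8.317794≈17.109545; next y=-4/5·(-5.689263)+1/4·17.109545≈8.828796
n=6: y≈8.828796, sp=-1, e=sp−y≈-9.828796; I≈-10.759940, D=e−e_prev≈-14.518059; u=1/4·(-9.828796)+3/4·(-10.759940)+2·(-14.518059)≈-39.563272; next y=-4/5·8.828796+1/4·(-39.563272)≈-16.953855
n=7: y≈-16.953855, sp=-1, e=sp−y≈15.953855; I≈5.193915, D=e−e_prev≈25.782651; u=1/4·15.953855+3/4·5.193915+2·25.782651≈59.449203; next y=-4/5·(-16.953855)+1/4·59.449203≈28.425385

0 -1 -3.000 0.000
1 -1 0.500 -0.750
2 -1 -5.613 0.725
3 -1 4.168 -1.983
4 -1 -14.346 2.629
5 -1 17.110 -5.689
6 -1 -39.563 8.829
7 -1 59.449 -16.954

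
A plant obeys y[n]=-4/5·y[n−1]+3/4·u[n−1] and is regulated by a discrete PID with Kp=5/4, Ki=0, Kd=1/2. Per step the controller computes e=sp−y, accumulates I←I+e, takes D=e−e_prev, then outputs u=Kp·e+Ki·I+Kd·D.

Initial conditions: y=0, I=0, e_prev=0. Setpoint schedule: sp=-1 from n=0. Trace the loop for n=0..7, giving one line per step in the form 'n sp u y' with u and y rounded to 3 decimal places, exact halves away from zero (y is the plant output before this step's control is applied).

(exact arithmetic carried between steps; '≈' marks a value shown rounded to 6 d.p. or computed from one; I and e_prev carry over from the previous line; the table rounds u and y to 3 d.p., halves away from zero)
n=0: y=0, sp=-1, e=sp−y=-1; I=-1, D=e−e_prev=-1; u=5/4·(-1)+0·(-1)+1/2·(-1)=-1.75; next y=-4/5·0+3/4·(-1.75)=-1.3125
n=1: y=-1.3125, sp=-1, e=sp−y=0.3125; I=-0.6875, D=e−e_prev=1.3125; u=5/4·0.3125+0·(-0.6875)+1/2·1.3125=1.046875; next y=-4/5·(-1.3125)+3/4·1.046875≈1.835156
n=2: y≈1.835156, sp=-1, e=sp−y≈-2.835156; I≈-3.522656, D=e−e_prev≈-3.147656; u=5/4·(-2.835156)+0·(-3.522656)+1/2·(-3.147656)≈-5.117773; next y=-4/5·1.835156+3/4·(-5.117773)≈-5.306455
n=3: y≈-5.306455, sp=-1, e=sp−y≈4.306455; I≈0.783799, D=e−e_prev≈7.141611; u=5/4·4.306455+0·0.783799+1/2·7.141611≈8.953875; next y=-4/5·(-5.306455)+3/4·8.953875≈10.960570
n=4: y≈10.960570, sp=-1, e=sp−y≈-11.960570; I≈-11.176771, D=e−e_prev≈-16.267025; u=5/4·(-11.960570)+0·(-11.176771)+1/2·(-16.267025)≈-23.084225; next y=-4/5·10.960570+3/4·(-23.084225)≈-26.081625
n=5: y≈-26.081625, sp=-1, e=sp−y≈25.081625; I≈13.904854, D=e−e_prev≈37.042195; u=5/4·25.081625+0·13.904854+1/2·37.042195≈49.873128; next y=-4/5·(-26.081625)+3/4·49.873128≈58.270146
n=6: y≈58.270146, sp=-1, e=sp−y≈-59.270146; I≈-45.365292, D=e−e_prev≈-84.351771; u=5/4·(-59.270146)+0·(-45.365292)+1/2·(-84.351771)≈-116.263568; next y=-4/5·58.270146+3/4·(-116.263568)≈-133.813792
n=7: y≈-133.813792, sp=-1, e=sp−y≈132.813792; I≈87.448500, D=e−e_prev≈192.083938; u=5/4·132.813792+0·87.448500+1/2·192.083938≈262.059209; next y=-4/5·(-133.813792)+3/4·262.059209≈303.595441

0 -1 -1.750 0.000
1 -1 1.047 -1.313
2 -1 -5.118 1.835
3 -1 8.954 -5.306
4 -1 -23.084 10.961
5 -1 49.873 -26.082
6 -1 -116.264 58.270
7 -1 262.059 -133.814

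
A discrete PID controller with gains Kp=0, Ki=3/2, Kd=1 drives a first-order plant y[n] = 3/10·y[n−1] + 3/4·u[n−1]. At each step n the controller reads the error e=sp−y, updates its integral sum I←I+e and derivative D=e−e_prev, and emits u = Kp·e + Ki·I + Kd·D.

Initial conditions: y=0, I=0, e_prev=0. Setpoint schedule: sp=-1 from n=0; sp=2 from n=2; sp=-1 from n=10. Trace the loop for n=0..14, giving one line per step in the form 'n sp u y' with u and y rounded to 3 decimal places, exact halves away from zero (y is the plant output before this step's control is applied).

0 -1 -2.500 0.000
1 -1 1.688 -1.875
2 2 2.180 0.703
3 2 0.847 1.846
4 2 3.863 1.189
5 2 -0.740 3.254
6 2 6.526 0.421
7 2 -5.438 5.021
8 2 13.614 -2.572
9 2 -17.148 9.438
10 -1 24.875 -10.030
11 -1 -42.241 15.647
12 -1 65.050 -26.987
13 -1 -107.799 40.691
14 -1 170.675 -68.642

(exact arithmetic carried between steps; '≈' marks a value shown rounded to 6 d.p. or computed from one; I and e_prev carry over from the previous line; the table rounds u and y to 3 d.p., halves away from zero)
n=0: y=0, sp=-1, e=sp−y=-1; I=-1, D=e−e_prev=-1; u=0·(-1)+3/2·(-1)+1·(-1)=-2.5; next y=3/10·0+3/4·(-2.5)=-1.875
n=1: y=-1.875, sp=-1, e=sp−y=0.875; I=-0.125, D=e−e_prev=1.875; u=0·0.875+3/2·(-0.125)+1·1.875=1.6875; next y=3/10·(-1.875)+3/4·1.6875=0.703125
n=2: y=0.703125, sp=2, e=sp−y=1.296875; I=1.171875, D=e−e_prev=0.421875; u=0·1.296875+3/2·1.171875+1·0.421875≈2.179688; next y=3/10·0.703125+3/4·2.179688≈1.845703
n=3: y≈1.845703, sp=2, e=sp−y≈0.154297; I≈1.326172, D=e−e_prev≈-1.142578; u=0·0.154297+3/2·1.326172+1·(-1.142578)≈0.846680; next y=3/10·1.845703+3/4·0.846680≈1.188721
n=4: y≈1.188721, sp=2, e=sp−y≈0.811279; I≈2.137451, D=e−e_prev≈0.656982; u=0·0.811279+3/2·2.137451+1·0.656982≈3.863159; next y=3/10·1.188721+3/4·3.863159≈3.253986
n=5: y≈3.253986, sp=2, e=sp−y≈-1.253986; I≈0.883466, D=e−e_prev≈-2.065265; u=0·(-1.253986)+3/2·0.883466+1·(-2.065265)≈-0.740067; next y=3/10·3.253986+3/4·(-0.740067)≈0.421146
n=6: y≈0.421146, sp=2, e=sp−y≈1.578854; I≈2.462320, D=e−e_prev≈2.832840; u=0·1.578854+3/2·2.462320+1·2.832840≈6.526320; next y=3/10·0.421146+3/4·6.526320≈5.021083
n=7: y≈5.021083, sp=2, e=sp−y≈-3.021083; I≈-0.558764, D=e−e_prev≈-4.599938; u=0·(-3.021083)+3/2·(-0.558764)+1·(-4.599938)≈-5.438083; next y=3/10·5.021083+3/4·(-5.438083)≈-2.572237
n=8: y≈-2.572237, sp=2, e=sp−y≈4.572237; I≈4.013474, D=e−e_prev≈7.593321; u=0·4.572237+3/2·4.013474+1·7.593321≈13.613531; next y=3/10·(-2.572237)+3/4·13.613531≈9.438477
n=9: y≈9.438477, sp=2, e=sp−y≈-7.438477; I≈-3.425003, D=e−e_prev≈-12.010714; u=0·(-7.438477)+3/2·(-3.425003)+1·(-12.010714)≈-17.148219; next y=3/10·9.438477+3/4·(-17.148219)≈-10.029621
n=10: y≈-10.029621, sp=-1, e=sp−y≈9.029621; I≈5.604618, D=e−e_prev≈16.468099; u=0·9.029621+3/2·5.604618+1·16.468099≈24.875026; next y=3/10·(-10.029621)+3/4·24.875026≈15.647383
n=11: y≈15.647383, sp=-1, e=sp−y≈-16.647383; I≈-11.042765, D=e−e_prev≈-25.677004; u=0·(-16.647383)+3/2·(-11.042765)+1·(-25.677004)≈-42.241151; next y=3/10·15.647383+3/4·(-42.241151)≈-26.986649
n=12: y≈-26.986649, sp=-1, e=sp−y≈25.986649; I≈14.943884, D=e−e_prev≈42.634031; u=0·25.986649+3/2·14.943884+1·42.634031≈65.049857; next y=3/10·(-26.986649)+3/4·65.049857≈40.691398
n=13: y≈40.691398, sp=-1, e=sp−y≈-41.691398; I≈-26.747514, D=e−e_prev≈-67.678047; u=0·(-41.691398)+3/2·(-26.747514)+1·(-67.678047)≈-107.799319; next y=3/10·40.691398+3/4·(-107.799319)≈-68.642070
n=14: y≈-68.642070, sp=-1, e=sp−y≈67.642070; I≈40.894555, D=e−e_prev≈109.333468; u=0·67.642070+3/2·40.894555+1·109.333468≈170.675300; next y=3/10·(-68.642070)+3/4·170.675300≈107.413855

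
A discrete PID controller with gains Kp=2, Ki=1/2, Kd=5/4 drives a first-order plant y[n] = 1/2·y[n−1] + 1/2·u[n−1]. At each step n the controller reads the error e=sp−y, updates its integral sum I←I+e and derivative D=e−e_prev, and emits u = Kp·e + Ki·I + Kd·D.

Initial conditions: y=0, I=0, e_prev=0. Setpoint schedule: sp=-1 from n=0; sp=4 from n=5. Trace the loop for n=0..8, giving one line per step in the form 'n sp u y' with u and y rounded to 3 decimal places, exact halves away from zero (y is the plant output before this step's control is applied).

0 -1 -3.750 0.000
1 -1 4.031 -1.875
2 -1 -8.949 1.078
3 -1 12.504 -3.936
4 -1 -23.120 4.284
5 4 54.646 -9.418
6 4 -82.142 22.614
7 4 145.008 -29.764
8 4 -231.281 57.622

(exact arithmetic carried between steps; '≈' marks a value shown rounded to 6 d.p. or computed from one; I and e_prev carry over from the previous line; the table rounds u and y to 3 d.p., halves away from zero)
n=0: y=0, sp=-1, e=sp−y=-1; I=-1, D=e−e_prev=-1; u=2·(-1)+1/2·(-1)+5/4·(-1)=-3.75; next y=1/2·0+1/2·(-3.75)=-1.875
n=1: y=-1.875, sp=-1, e=sp−y=0.875; I=-0.125, D=e−e_prev=1.875; u=2·0.875+1/2·(-0.125)+5/4·1.875=4.03125; next y=1/2·(-1.875)+1/2·4.03125=1.078125
n=2: y=1.078125, sp=-1, e=sp−y=-2.078125; I=-2.203125, D=e−e_prev=-2.953125; u=2·(-2.078125)+1/2·(-2.203125)+5/4·(-2.953125)≈-8.949219; next y=1/2·1.078125+1/2·(-8.949219)≈-3.935547
n=3: y≈-3.935547, sp=-1, e=sp−y≈2.935547; I≈0.732422, D=e−e_prev≈5.013672; u=2·2.935547+1/2·0.732422+5/4·5.013672≈12.504395; next y=1/2·(-3.935547)+1/2·12.504395≈4.284424
n=4: y≈4.284424, sp=-1, e=sp−y≈-5.284424; I≈-4.552002, D=e−e_prev≈-8.219971; u=2·(-5.284424)+1/2·(-4.552002)+5/4·(-8.219971)≈-23.119812; next y=1/2·4.284424+1/2·(-23.119812)≈-9.417694
n=5: y≈-9.417694, sp=4, e=sp−y≈13.417694; I≈8.865692, D=e−e_prev≈18.702118; u=2·13.417694+1/2·8.865692+5/4·18.702118≈54.645882; next y=1/2·(-9.417694)+1/2·54.645882≈22.614094
n=6: y≈22.614094, sp=4, e=sp−y≈-18.614094; I≈-9.748402, D=e−e_prev≈-32.031788; u=2·(-18.614094)+1/2·(-9.748402)+5/4·(-32.031788)≈-82.142123; next y=1/2·22.614094+1/2·(-82.142123)≈-29.764015
n=7: y≈-29.764015, sp=4, e=sp−y≈33.764015; I≈24.015613, D=e−e_prev≈52.378109; u=2·33.764015+1/2·24.015613+5/4·52.378109≈145.008472; next y=1/2·(-29.764015)+1/2·145.008472≈57.622228
n=8: y≈57.622228, sp=4, e=sp−y≈-53.622228; I≈-29.606615, D=e−e_prev≈-87.386243; u=2·(-53.622228)+1/2·(-29.606615)+5/4·(-87.386243)≈-231.280569; next y=1/2·57.622228+1/2·(-231.280569)≈-86.829170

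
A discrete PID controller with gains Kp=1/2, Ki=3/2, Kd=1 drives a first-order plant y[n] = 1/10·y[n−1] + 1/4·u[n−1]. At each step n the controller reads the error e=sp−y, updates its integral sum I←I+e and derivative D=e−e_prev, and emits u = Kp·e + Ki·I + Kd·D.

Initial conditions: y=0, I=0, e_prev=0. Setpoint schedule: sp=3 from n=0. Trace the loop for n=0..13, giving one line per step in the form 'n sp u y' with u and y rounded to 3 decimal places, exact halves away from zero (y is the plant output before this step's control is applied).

(exact arithmetic carried between steps; '≈' marks a value shown rounded to 6 d.p. or computed from one; I and e_prev carry over from the previous line; the table rounds u and y to 3 d.p., halves away from zero)
n=0: y=0, sp=3, e=sp−y=3; I=3, D=e−e_prev=3; u=1/2·3+3/2·3+1·3=9; next y=1/10·0+1/4·9=2.25
n=1: y=2.25, sp=3, e=sp−y=0.75; I=3.75, D=e−e_prev=-2.25; u=1/2·0.75+3/2·3.75+1·(-2.25)=3.75; next y=1/10·2.25+1/4·3.75=1.1625
n=2: y=1.1625, sp=3, e=sp−y=1.8375; I=5.5875, D=e−e_prev=1.0875; u=1/2·1.8375+3/2·5.5875+1·1.0875=10.3875; next y=1/10·1.1625+1/4·10.3875=2.713125
n=3: y=2.713125, sp=3, e=sp−y=0.286875; I=5.874375, D=e−e_prev=-1.550625; u=1/2·0.286875+3/2·5.874375+1·(-1.550625)=7.404375; next y=1/10·2.713125+1/4·7.404375≈2.122406
n=4: y≈2.122406, sp=3, e=sp−y≈0.877594; I≈6.751969, D=e−e_prev≈0.590719; u=1/2·0.877594+3/2·6.751969+1·0.590719≈11.157469; next y=1/10·2.122406+1/4·11.157469≈3.001608
n=5: y≈3.001608, sp=3, e=sp−y≈-0.001608; I≈6.750361, D=e−e_prev≈-0.879202; u=1/2·(-0.001608)+3/2·6.750361+1·(-0.879202)≈9.245536; next y=1/10·3.001608+1/4·9.245536≈2.611545
n=6: y≈2.611545, sp=3, e=sp−y≈0.388455; I≈7.138816, D=e−e_prev≈0.390063; u=1/2·0.388455+3/2·7.138816+1·0.390063≈11.292515; next y=1/10·2.611545+1/4·11.292515≈3.084283
n=7: y≈3.084283, sp=3, e=sp−y≈-0.084283; I≈7.054533, D=e−e_prev≈-0.472738; u=1/2·(-0.084283)+3/2·7.054533+1·(-0.472738)≈10.066919; next y=1/10·3.084283+1/4·10.066919≈2.825158
n=8: y≈2.825158, sp=3, e=sp−y≈0.174842; I≈7.229375, D=e−e_prev≈0.259125; u=1/2·0.174842+3/2·7.229375+1·0.259125≈11.190608; next y=1/10·2.825158+1/4·11.190608≈3.080168
n=9: y≈3.080168, sp=3, e=sp−y≈-0.080168; I≈7.149207, D=e−e_prev≈-0.255010; u=1/2·(-0.080168)+3/2·7.149207+1·(-0.255010)≈10.428717; next y=1/10·3.080168+1/4·10.428717≈2.915196
n=10: y≈2.915196, sp=3, e=sp−y≈0.084804; I≈7.234011, D=e−e_prev≈0.164972; u=1/2·0.084804+3/2·7.234011+1·0.164972≈11.058390; next y=1/10·2.915196+1/4·11.058390≈3.056117
n=11: y≈3.056117, sp=3, e=sp−y≈-0.056117; I≈7.177894, D=e−e_prev≈-0.140921; u=1/2·(-0.056117)+3/2·7.177894+1·(-0.140921)≈10.597861; next y=1/10·3.056117+1/4·10.597861≈2.955077
n=12: y≈2.955077, sp=3, e=sp−y≈0.044923; I≈7.222817, D=e−e_prev≈0.101040; u=1/2·0.044923+3/2·7.222817+1·0.101040≈10.957727; next y=1/10·2.955077+1/4·10.957727≈3.034939
n=13: y≈3.034939, sp=3, e=sp−y≈-0.034939; I≈7.187877, D=e−e_prev≈-0.079863; u=1/2·(-0.034939)+3/2·7.187877+1·(-0.079863)≈10.684484; next y=1/10·3.034939+1/4·10.684484≈2.974615

0 3 9.000 0.000
1 3 3.750 2.250
2 3 10.388 1.163
3 3 7.404 2.713
4 3 11.157 2.122
5 3 9.246 3.002
6 3 11.293 2.612
7 3 10.067 3.084
8 3 11.191 2.825
9 3 10.429 3.080
10 3 11.058 2.915
11 3 10.598 3.056
12 3 10.958 2.955
13 3 10.684 3.035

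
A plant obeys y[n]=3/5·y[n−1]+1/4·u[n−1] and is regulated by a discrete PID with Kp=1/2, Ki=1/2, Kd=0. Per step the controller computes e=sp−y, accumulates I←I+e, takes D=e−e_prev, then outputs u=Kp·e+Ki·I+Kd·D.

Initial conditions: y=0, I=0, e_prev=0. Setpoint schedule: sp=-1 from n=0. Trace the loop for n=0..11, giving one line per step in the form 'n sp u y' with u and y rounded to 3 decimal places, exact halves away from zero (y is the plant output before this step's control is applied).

(exact arithmetic carried between steps; '≈' marks a value shown rounded to 6 d.p. or computed from one; I and e_prev carry over from the previous line; the table rounds u and y to 3 d.p., halves away from zero)
n=0: y=0, sp=-1, e=sp−y=-1; I=-1, D=e−e_prev=-1; u=1/2·(-1)+1/2·(-1)+0·(-1)=-1; next y=3/5·0+1/4·(-1)=-0.25
n=1: y=-0.25, sp=-1, e=sp−y=-0.75; I=-1.75, D=e−e_prev=0.25; u=1/2·(-0.75)+1/2·(-1.75)+0·0.25=-1.25; next y=3/5·(-0.25)+1/4·(-1.25)=-0.4625
n=2: y=-0.4625, sp=-1, e=sp−y=-0.5375; I=-2.2875, D=e−e_prev=0.2125; u=1/2·(-0.5375)+1/2·(-2.2875)+0·0.2125=-1.4125; next y=3/5·(-0.4625)+1/4·(-1.4125)=-0.630625
n=3: y=-0.630625, sp=-1, e=sp−y=-0.369375; I=-2.656875, D=e−e_prev=0.168125; u=1/2·(-0.369375)+1/2·(-2.656875)+0·0.168125=-1.513125; next y=3/5·(-0.630625)+1/4·(-1.513125)≈-0.756656
n=4: y≈-0.756656, sp=-1, e=sp−y≈-0.243344; I≈-2.900219, D=e−e_prev≈0.126031; u=1/2·(-0.243344)+1/2·(-2.900219)+0·0.126031≈-1.571781; next y=3/5·(-0.756656)+1/4·(-1.571781)≈-0.846939
n=5: y≈-0.846939, sp=-1, e=sp−y≈-0.153061; I≈-3.053280, D=e−e_prev≈0.090283; u=1/2·(-0.153061)+1/2·(-3.053280)+0·0.090283≈-1.603170; next y=3/5·(-0.846939)+1/4·(-1.603170)≈-0.908956
n=6: y≈-0.908956, sp=-1, e=sp−y≈-0.091044; I≈-3.144324, D=e−e_prev≈0.062017; u=1/2·(-0.091044)+1/2·(-3.144324)+0·0.062017≈-1.617684; next y=3/5·(-0.908956)+1/4·(-1.617684)≈-0.949795
n=7: y≈-0.949795, sp=-1, e=sp−y≈-0.050205; I≈-3.194529, D=e−e_prev≈0.040839; u=1/2·(-0.050205)+1/2·(-3.194529)+0·0.040839≈-1.622367; next y=3/5·(-0.949795)+1/4·(-1.622367)≈-0.975469
n=8: y≈-0.975469, sp=-1, e=sp−y≈-0.024531; I≈-3.219061, D=e−e_prev≈0.025674; u=1/2·(-0.024531)+1/2·(-3.219061)+0·0.025674≈-1.621796; next y=3/5·(-0.975469)+1/4·(-1.621796)≈-0.990730
n=9: y≈-0.990730, sp=-1, e=sp−y≈-0.009270; I≈-3.228330, D=e−e_prev≈0.015262; u=1/2·(-0.009270)+1/2·(-3.228330)+0·0.015262≈-1.618800; next y=3/5·(-0.990730)+1/4·(-1.618800)≈-0.999138
n=10: y≈-0.999138, sp=-1, e=sp−y≈-0.000862; I≈-3.229192, D=e−e_prev≈0.008408; u=1/2·(-0.000862)+1/2·(-3.229192)+0·0.008408≈-1.615027; next y=3/5·(-0.999138)+1/4·(-1.615027)≈-1.003240
n=11: y≈-1.003240, sp=-1, e=sp−y≈0.003240; I≈-3.225953, D=e−e_prev≈0.004102; u=1/2·0.003240+1/2·(-3.225953)+0·0.004102≈-1.611357; next y=3/5·(-1.003240)+1/4·(-1.611357)≈-1.004783

0 -1 -1.000 0.000
1 -1 -1.250 -0.250
2 -1 -1.413 -0.463
3 -1 -1.513 -0.631
4 -1 -1.572 -0.757
5 -1 -1.603 -0.847
6 -1 -1.618 -0.909
7 -1 -1.622 -0.950
8 -1 -1.622 -0.975
9 -1 -1.619 -0.991
10 -1 -1.615 -0.999
11 -1 -1.611 -1.003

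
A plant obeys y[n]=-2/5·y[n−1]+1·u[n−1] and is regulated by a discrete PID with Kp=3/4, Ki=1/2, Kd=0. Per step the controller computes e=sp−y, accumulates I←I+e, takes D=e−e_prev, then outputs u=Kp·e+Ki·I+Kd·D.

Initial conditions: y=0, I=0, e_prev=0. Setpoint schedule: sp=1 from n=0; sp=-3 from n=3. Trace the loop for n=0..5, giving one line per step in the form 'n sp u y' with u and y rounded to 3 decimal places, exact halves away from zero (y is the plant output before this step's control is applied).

0 1 1.250 0.000
1 1 0.188 1.250
2 1 2.016 -0.313
3 -3 -5.395 2.141
4 -3 2.524 -6.251
5 -3 -9.945 5.025

(exact arithmetic carried between steps; '≈' marks a value shown rounded to 6 d.p. or computed from one; I and e_prev carry over from the previous line; the table rounds u and y to 3 d.p., halves away from zero)
n=0: y=0, sp=1, e=sp−y=1; I=1, D=e−e_prev=1; u=3/4·1+1/2·1+0·1=1.25; next y=-2/5·0+1·1.25=1.25
n=1: y=1.25, sp=1, e=sp−y=-0.25; I=0.75, D=e−e_prev=-1.25; u=3/4·(-0.25)+1/2·0.75+0·(-1.25)=0.1875; next y=-2/5·1.25+1·0.1875=-0.3125
n=2: y=-0.3125, sp=1, e=sp−y=1.3125; I=2.0625, D=e−e_prev=1.5625; u=3/4·1.3125+1/2·2.0625+0·1.5625=2.015625; next y=-2/5·(-0.3125)+1·2.015625=2.140625
n=3: y=2.140625, sp=-3, e=sp−y=-5.140625; I=-3.078125, D=e−e_prev=-6.453125; u=3/4·(-5.140625)+1/2·(-3.078125)+0·(-6.453125)≈-5.394531; next y=-2/5·2.140625+1·(-5.394531)≈-6.250781
n=4: y≈-6.250781, sp=-3, e=sp−y≈3.250781; I≈0.172656, D=e−e_prev≈8.391406; u=3/4·3.250781+1/2·0.172656+0·8.391406≈2.524414; next y=-2/5·(-6.250781)+1·2.524414≈5.024727
n=5: y≈5.024727, sp=-3, e=sp−y≈-8.024727; I≈-7.852070, D=e−e_prev≈-11.275508; u=3/4·(-8.024727)+1/2·(-7.852070)+0·(-11.275508)≈-9.944580; next y=-2/5·5.024727+1·(-9.944580)≈-11.954471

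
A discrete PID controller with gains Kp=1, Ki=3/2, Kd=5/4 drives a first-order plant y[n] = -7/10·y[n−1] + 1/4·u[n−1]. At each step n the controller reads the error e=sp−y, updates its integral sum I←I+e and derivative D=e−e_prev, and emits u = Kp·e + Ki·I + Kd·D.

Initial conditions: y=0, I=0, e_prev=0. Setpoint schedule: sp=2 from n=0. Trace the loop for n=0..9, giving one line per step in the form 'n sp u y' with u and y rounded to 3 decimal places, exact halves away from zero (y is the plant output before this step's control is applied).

0 2 7.500 0.000
1 2 0.969 1.875
2 2 14.545 -1.070
3 2 -4.990 4.385
4 2 30.887 -4.317
5 2 -26.995 10.744
6 2 72.516 -14.270
7 2 -93.299 28.118
8 2 187.227 -43.007
9 2 -283.864 76.912

(exact arithmetic carried between steps; '≈' marks a value shown rounded to 6 d.p. or computed from one; I and e_prev carry over from the previous line; the table rounds u and y to 3 d.p., halves away from zero)
n=0: y=0, sp=2, e=sp−y=2; I=2, D=e−e_prev=2; u=1·2+3/2·2+5/4·2=7.5; next y=-7/10·0+1/4·7.5=1.875
n=1: y=1.875, sp=2, e=sp−y=0.125; I=2.125, D=e−e_prev=-1.875; u=1·0.125+3/2·2.125+5/4·(-1.875)=0.96875; next y=-7/10·1.875+1/4·0.96875≈-1.070313
n=2: y≈-1.070313, sp=2, e=sp−y≈3.070313; I≈5.195313, D=e−e_prev≈2.945313; u=1·3.070313+3/2·5.195313+5/4·2.945313≈14.544922; next y=-7/10·(-1.070313)+1/4·14.544922≈4.385449
n=3: y≈4.385449, sp=2, e=sp−y≈-2.385449; I≈2.809863, D=e−e_prev≈-5.455762; u=1·(-2.385449)+3/2·2.809863+5/4·(-5.455762)≈-4.990356; next y=-7/10·4.385449+1/4·(-4.990356)≈-4.317404
n=4: y≈-4.317404, sp=2, e=sp−y≈6.317404; I≈9.127267, D=e−e_prev≈8.702853; u=1·6.317404+3/2·9.127267+5/4·8.702853≈30.886870; next y=-7/10·(-4.317404)+1/4·30.886870≈10.743900
n=5: y≈10.743900, sp=2, e=sp−y≈-8.743900; I≈0.383367, D=e−e_prev≈-15.061304; u=1·(-8.743900)+3/2·0.383367+5/4·(-15.061304)≈-26.995479; next y=-7/10·10.743900+1/4·(-26.995479)≈-14.269600
n=6: y≈-14.269600, sp=2, e=sp−y≈16.269600; I≈16.652967, D=e−e_prev≈25.013500; u=1·16.269600+3/2·16.652967+5/4·25.013500≈72.515924; next y=-7/10·(-14.269600)+1/4·72.515924≈28.117701
n=7: y≈28.117701, sp=2, e=sp−y≈-26.117701; I≈-9.464734, D=e−e_prev≈-42.387301; u=1·(-26.117701)+3/2·(-9.464734)+5/4·(-42.387301)≈-93.298928; next y=-7/10·28.117701+1/4·(-93.298928)≈-43.007123
n=8: y≈-43.007123, sp=2, e=sp−y≈45.007123; I≈35.542388, D=e−e_prev≈71.124823; u=1·45.007123+3/2·35.542388+5/4·71.124823≈187.226734; next y=-7/10·(-43.007123)+1/4·187.226734≈76.911669
n=9: y≈76.911669, sp=2, e=sp−y≈-74.911669; I≈-39.369281, D=e−e_prev≈-119.918792; u=1·(-74.911669)+3/2·(-39.369281)+5/4·(-119.918792)≈-283.864081; next y=-7/10·76.911669+1/4·(-283.864081)≈-124.804189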